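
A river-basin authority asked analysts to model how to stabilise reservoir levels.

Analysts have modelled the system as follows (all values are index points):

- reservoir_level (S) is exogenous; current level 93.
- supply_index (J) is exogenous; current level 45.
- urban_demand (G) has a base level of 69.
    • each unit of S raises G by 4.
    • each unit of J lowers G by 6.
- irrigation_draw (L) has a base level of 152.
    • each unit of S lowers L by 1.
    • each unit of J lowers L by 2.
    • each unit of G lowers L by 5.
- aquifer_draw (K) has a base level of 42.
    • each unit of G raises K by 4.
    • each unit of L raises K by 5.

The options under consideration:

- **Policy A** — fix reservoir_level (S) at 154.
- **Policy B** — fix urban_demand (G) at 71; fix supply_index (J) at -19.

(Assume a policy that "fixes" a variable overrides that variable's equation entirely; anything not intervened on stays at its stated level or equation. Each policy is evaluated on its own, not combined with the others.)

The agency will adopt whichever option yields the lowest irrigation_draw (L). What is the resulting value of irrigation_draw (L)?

Policy A (S := 154):
  S = 154
  J = 45
  G = 69 + 4·154 − 6·45 = 415
  L = 152 − 154 − 2·45 − 5·415 = -2167
Policy B (G := 71, J := -19):
  S = 93
  J = -19
  G = 71
  L = 152 − 93 − 2·(-19) − 5·71 = -258
Comparing — Policy A: L=-2167, Policy B: L=-258. Lowest is -2167 (Policy A).

-2167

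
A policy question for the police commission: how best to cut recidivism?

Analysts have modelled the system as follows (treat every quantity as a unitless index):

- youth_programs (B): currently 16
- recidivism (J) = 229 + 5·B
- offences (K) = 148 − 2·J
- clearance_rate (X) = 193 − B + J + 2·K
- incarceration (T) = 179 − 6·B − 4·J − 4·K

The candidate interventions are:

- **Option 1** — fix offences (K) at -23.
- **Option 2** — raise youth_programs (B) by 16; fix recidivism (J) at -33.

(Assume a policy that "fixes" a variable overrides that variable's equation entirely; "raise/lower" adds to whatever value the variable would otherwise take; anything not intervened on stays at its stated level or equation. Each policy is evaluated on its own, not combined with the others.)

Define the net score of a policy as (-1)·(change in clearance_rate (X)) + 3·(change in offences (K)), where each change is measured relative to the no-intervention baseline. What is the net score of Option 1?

447

Baseline:
  B = 16
  J = 229 + 5·16 = 309
  K = 148 − 2·309 = -470
  X = 193 − 16 + 309 + 2·(-470) = -454
Option 1 (K := -23):
  B = 16
  J = 229 + 5·16 = 309
  K = -23
  X = 193 − 16 + 309 + 2·(-23) = 440
ΔX = 440 − (-454) = 894; ΔK = -23 − (-470) = 447
Score = (-1)·894 + 3·447 = 447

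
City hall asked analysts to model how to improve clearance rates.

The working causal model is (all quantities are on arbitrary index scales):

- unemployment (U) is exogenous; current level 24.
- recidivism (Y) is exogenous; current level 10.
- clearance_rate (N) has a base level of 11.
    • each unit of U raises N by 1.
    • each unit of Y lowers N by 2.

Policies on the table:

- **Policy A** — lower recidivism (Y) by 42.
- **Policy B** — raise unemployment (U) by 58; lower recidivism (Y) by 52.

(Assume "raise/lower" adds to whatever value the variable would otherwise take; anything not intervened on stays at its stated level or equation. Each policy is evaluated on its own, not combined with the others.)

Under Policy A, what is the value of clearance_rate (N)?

99

Policy A (Y − 42):
  U = 24
  Y = 10 − 42 = -32
  N = 11 + 24 − 2·(-32) = 99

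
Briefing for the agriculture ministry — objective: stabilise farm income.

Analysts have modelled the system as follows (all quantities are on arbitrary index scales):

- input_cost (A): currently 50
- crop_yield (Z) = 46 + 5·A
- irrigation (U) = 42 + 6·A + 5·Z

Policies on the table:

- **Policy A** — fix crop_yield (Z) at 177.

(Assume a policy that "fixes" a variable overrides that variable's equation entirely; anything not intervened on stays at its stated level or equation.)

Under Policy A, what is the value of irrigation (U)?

Policy A (Z := 177):
  A = 50
  Z = 177
  U = 42 + 6·50 + 5·177 = 1227

1227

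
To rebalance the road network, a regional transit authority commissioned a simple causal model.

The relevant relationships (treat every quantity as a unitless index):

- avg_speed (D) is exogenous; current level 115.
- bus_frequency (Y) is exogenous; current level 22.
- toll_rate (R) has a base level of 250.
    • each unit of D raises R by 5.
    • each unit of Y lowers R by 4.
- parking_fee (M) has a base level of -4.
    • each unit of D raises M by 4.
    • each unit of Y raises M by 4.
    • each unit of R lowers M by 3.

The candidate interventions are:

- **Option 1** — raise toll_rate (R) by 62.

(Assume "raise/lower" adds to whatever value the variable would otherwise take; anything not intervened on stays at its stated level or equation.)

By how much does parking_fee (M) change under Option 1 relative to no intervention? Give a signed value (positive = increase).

Baseline:
  D = 115
  Y = 22
  R = 250 + 5·115 − 4·22 = 737
  M = -4 + 4·115 + 4·22 − 3·737 = -1667
Option 1 (R + 62):
  D = 115
  Y = 22
  R = 250 + 5·115 − 4·22 (+62 from intervention) = 799
  M = -4 + 4·115 + 4·22 − 3·799 = -1853
Change in M: -1853 − (-1667) = -186

-186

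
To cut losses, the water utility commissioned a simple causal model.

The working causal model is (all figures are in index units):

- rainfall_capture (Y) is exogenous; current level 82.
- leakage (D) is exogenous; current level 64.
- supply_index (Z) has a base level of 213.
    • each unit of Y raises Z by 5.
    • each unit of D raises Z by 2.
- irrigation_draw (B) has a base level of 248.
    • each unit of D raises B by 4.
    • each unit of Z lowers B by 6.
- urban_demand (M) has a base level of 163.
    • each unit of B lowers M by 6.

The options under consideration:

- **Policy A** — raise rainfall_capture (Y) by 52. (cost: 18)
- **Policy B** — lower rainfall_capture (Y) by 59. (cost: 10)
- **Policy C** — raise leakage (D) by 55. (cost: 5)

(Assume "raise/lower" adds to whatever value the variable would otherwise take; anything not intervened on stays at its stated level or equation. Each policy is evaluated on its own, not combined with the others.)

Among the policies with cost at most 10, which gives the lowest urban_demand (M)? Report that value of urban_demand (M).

Policy B (Y − 59):
  Y = 82 − 59 = 23
  D = 64
  Z = 213 + 5·23 + 2·64 = 456
  B = 248 + 4·64 − 6·456 = -2232
  M = 163 − 6·(-2232) = 13555
Policy C (D + 55):
  Y = 82
  D = 64 + 55 = 119
  Z = 213 + 5·82 + 2·119 = 861
  B = 248 + 4·119 − 6·861 = -4442
  M = 163 − 6·(-4442) = 26815
Comparing — Policy B: M=13555, Policy C: M=26815. Lowest is 13555 (Policy B).

13555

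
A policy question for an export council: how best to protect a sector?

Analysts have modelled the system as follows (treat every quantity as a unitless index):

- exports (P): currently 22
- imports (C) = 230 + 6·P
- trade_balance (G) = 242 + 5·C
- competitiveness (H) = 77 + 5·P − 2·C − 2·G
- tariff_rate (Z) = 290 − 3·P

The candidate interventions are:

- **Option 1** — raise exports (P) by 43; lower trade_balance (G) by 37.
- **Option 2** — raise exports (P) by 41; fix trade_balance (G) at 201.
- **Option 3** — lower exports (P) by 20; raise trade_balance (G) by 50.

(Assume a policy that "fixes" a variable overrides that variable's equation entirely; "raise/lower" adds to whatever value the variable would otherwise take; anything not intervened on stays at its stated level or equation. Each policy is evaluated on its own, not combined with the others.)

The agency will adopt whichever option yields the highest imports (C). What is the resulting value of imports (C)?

Option 1 (P + 43, G − 37):
  P = 22 + 43 = 65
  C = 230 + 6·65 = 620
Option 2 (P + 41, G := 201):
  P = 22 + 41 = 63
  C = 230 + 6·63 = 608
Option 3 (P − 20, G + 50):
  P = 22 − 20 = 2
  C = 230 + 6·2 = 242
Comparing — Option 1: C=620, Option 2: C=608, Option 3: C=242. Highest is 620 (Option 1).

620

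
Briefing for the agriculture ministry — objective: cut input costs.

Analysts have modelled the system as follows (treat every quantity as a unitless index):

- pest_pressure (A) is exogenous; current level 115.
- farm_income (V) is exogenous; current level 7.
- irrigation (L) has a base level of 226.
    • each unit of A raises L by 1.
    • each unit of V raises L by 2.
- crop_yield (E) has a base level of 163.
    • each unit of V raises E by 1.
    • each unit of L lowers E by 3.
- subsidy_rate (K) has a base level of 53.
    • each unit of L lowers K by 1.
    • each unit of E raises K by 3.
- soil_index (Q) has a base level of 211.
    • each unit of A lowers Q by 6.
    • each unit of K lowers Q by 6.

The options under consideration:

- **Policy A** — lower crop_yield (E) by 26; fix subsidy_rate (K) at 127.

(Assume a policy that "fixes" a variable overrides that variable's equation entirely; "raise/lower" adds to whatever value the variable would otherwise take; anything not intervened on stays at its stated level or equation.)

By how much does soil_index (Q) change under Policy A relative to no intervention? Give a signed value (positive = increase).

-18684

Baseline:
  A = 115
  V = 7
  L = 226 + 115 + 2·7 = 355
  E = 163 + 7 − 3·355 = -895
  K = 53 − 355 + 3·(-895) = -2987
  Q = 211 − 6·115 − 6·(-2987) = 17443
Policy A (E − 26, K := 127):
  A = 115
  V = 7
  L = 226 + 115 + 2·7 = 355
  E = 163 + 7 − 3·355 (−26 from intervention) = -921
  K = 127
  Q = 211 − 6·115 − 6·127 = -1241
Change in Q: -1241 − 17443 = -18684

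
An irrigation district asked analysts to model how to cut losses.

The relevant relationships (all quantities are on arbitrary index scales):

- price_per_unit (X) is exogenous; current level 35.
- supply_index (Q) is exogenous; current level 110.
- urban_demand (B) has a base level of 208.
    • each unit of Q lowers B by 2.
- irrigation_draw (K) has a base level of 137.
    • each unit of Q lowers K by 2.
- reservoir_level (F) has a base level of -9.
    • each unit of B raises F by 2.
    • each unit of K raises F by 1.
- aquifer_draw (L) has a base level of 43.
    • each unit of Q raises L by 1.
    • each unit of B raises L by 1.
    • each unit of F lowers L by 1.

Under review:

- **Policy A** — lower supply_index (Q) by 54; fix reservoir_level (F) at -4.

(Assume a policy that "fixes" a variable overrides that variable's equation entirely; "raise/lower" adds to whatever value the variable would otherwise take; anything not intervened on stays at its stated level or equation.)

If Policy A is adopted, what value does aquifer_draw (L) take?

199

Policy A (Q − 54, F := -4):
  Q = 110 − 54 = 56
  B = 208 − 2·56 = 96
  K = 137 − 2·56 = 25
  F = -4
  L = 43 + 56 + 96 − (-4) = 199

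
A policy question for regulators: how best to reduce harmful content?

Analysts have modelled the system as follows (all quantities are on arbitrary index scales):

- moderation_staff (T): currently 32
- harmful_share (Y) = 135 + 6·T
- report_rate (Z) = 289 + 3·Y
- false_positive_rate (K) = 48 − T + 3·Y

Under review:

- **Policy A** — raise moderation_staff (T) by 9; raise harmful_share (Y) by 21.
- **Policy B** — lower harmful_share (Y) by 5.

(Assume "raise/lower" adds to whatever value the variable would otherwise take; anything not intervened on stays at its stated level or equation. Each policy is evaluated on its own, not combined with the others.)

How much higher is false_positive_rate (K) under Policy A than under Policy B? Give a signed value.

231

Policy A (T + 9, Y + 21):
  T = 32 + 9 = 41
  Y = 135 + 6·41 (+21 from intervention) = 402
  K = 48 − 41 + 3·402 = 1213
Policy B (Y − 5):
  T = 32
  Y = 135 + 6·32 (−5 from intervention) = 322
  K = 48 − 32 + 3·322 = 982
K: 1213 − 982 = 231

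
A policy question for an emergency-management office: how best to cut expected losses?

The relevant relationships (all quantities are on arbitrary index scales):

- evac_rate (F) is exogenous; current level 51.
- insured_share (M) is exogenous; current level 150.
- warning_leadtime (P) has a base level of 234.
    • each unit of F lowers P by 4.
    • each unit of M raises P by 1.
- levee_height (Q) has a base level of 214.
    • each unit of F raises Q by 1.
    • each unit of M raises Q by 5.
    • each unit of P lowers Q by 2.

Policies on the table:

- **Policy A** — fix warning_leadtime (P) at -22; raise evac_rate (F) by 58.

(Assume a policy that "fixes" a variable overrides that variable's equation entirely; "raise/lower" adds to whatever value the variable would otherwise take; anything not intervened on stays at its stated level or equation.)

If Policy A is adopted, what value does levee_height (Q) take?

Policy A (P := -22, F + 58):
  F = 51 + 58 = 109
  M = 150
  P = -22
  Q = 214 + 109 + 5·150 − 2·(-22) = 1117

1117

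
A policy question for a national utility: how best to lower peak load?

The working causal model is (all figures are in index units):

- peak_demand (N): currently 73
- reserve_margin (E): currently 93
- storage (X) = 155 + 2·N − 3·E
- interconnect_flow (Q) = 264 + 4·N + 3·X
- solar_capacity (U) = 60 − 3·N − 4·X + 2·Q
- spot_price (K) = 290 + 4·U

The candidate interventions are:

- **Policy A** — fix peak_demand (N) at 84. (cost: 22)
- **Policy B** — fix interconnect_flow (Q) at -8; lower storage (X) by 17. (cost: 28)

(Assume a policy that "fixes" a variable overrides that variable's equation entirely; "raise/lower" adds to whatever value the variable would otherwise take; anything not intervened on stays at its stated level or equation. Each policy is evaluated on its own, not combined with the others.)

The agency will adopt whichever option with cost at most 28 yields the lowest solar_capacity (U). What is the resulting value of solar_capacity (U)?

-195

Policy A (N := 84):
  N = 84
  E = 93
  X = 155 + 2·84 − 3·93 = 44
  Q = 264 + 4·84 + 3·44 = 732
  U = 60 − 3·84 − 4·44 + 2·732 = 1096
Policy B (Q := -8, X − 17):
  N = 73
  E = 93
  X = 155 + 2·73 − 3·93 (−17 from intervention) = 5
  Q = -8
  U = 60 − 3·73 − 4·5 + 2·(-8) = -195
Comparing — Policy A: U=1096, Policy B: U=-195. Lowest is -195 (Policy B).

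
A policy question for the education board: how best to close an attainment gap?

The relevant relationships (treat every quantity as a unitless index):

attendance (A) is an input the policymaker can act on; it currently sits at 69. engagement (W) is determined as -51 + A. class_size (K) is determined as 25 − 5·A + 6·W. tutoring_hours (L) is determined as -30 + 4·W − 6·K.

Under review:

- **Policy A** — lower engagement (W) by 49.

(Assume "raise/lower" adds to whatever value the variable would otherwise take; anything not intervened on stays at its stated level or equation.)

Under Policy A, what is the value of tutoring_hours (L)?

2882

Policy A (W − 49):
  A = 69
  W = -51 + 69 (−49 from intervention) = -31
  K = 25 − 5·69 + 6·(-31) = -506
  L = -30 + 4·(-31) − 6·(-506) = 2882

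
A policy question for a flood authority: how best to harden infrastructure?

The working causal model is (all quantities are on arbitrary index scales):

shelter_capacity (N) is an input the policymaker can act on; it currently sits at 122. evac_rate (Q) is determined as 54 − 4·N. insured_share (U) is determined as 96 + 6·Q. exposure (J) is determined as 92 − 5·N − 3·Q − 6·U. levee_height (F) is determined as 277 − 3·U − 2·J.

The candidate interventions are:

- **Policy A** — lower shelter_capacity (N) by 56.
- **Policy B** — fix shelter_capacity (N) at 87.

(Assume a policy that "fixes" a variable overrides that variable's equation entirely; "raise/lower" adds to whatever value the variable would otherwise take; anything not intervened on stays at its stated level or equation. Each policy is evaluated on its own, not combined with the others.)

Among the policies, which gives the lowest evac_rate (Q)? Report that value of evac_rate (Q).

-294

Policy A (N − 56):
  N = 122 − 56 = 66
  Q = 54 − 4·66 = -210
Policy B (N := 87):
  N = 87
  Q = 54 − 4·87 = -294
Comparing — Policy A: Q=-210, Policy B: Q=-294. Lowest is -294 (Policy B).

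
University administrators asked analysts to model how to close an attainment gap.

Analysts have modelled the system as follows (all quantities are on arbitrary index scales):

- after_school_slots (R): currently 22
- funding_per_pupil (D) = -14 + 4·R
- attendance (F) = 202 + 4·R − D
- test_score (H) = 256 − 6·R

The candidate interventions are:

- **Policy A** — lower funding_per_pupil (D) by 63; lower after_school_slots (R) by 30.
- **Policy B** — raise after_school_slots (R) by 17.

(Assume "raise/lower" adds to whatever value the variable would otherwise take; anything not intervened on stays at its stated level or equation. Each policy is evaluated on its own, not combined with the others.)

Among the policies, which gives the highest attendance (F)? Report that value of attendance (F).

279

Policy A (D − 63, R − 30):
  R = 22 − 30 = -8
  D = -14 + 4·(-8) (−63 from intervention) = -109
  F = 202 + 4·(-8) − (-109) = 279
Policy B (R + 17):
  R = 22 + 17 = 39
  D = -14 + 4·39 = 142
  F = 202 + 4·39 − 142 = 216
Comparing — Policy A: F=279, Policy B: F=216. Highest is 279 (Policy A).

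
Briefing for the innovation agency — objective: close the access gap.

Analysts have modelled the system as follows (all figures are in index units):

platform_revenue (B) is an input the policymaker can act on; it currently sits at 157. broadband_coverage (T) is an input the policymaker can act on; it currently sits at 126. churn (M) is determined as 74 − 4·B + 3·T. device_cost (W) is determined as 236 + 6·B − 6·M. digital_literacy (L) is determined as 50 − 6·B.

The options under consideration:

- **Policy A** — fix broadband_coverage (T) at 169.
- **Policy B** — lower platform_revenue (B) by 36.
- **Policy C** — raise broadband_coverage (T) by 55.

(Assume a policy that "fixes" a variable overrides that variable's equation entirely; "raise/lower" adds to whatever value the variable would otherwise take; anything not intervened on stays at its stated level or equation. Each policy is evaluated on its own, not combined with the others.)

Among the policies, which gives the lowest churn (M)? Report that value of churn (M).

Policy A (T := 169):
  B = 157
  T = 169
  M = 74 − 4·157 + 3·169 = -47
Policy B (B − 36):
  B = 157 − 36 = 121
  T = 126
  M = 74 − 4·121 + 3·126 = -32
Policy C (T + 55):
  B = 157
  T = 126 + 55 = 181
  M = 74 − 4·157 + 3·181 = -11
Comparing — Policy A: M=-47, Policy B: M=-32, Policy C: M=-11. Lowest is -47 (Policy A).

-47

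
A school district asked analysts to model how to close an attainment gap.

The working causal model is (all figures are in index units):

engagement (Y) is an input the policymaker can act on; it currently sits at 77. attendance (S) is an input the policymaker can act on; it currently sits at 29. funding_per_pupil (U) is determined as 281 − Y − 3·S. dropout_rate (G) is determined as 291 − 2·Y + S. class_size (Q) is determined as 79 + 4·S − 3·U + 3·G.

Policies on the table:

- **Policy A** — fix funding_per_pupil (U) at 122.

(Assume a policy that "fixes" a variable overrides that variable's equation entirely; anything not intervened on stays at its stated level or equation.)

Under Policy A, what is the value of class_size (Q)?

Policy A (U := 122):
  Y = 77
  S = 29
  U = 122
  G = 291 − 2·77 + 29 = 166
  Q = 79 + 4·29 − 3·122 + 3·166 = 327

327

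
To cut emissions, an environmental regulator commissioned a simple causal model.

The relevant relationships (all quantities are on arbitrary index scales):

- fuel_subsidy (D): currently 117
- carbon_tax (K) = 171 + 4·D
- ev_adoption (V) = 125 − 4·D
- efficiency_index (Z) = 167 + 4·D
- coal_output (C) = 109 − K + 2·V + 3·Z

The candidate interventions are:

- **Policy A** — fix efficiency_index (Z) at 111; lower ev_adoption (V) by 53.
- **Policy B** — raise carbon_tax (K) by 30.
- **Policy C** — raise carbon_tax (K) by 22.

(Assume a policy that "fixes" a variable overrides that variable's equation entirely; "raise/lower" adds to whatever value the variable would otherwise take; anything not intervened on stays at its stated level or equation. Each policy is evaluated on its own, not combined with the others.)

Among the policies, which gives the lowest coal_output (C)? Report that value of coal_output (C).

-989

Policy A (Z := 111, V − 53):
  D = 117
  K = 171 + 4·117 = 639
  V = 125 − 4·117 (−53 from intervention) = -396
  Z = 111
  C = 109 − 639 + 2·(-396) + 3·111 = -989
Policy B (K + 30):
  D = 117
  K = 171 + 4·117 (+30 from intervention) = 669
  V = 125 − 4·117 = -343
  Z = 167 + 4·117 = 635
  C = 109 − 669 + 2·(-343) + 3·635 = 659
Policy C (K + 22):
  D = 117
  K = 171 + 4·117 (+22 from intervention) = 661
  V = 125 − 4·117 = -343
  Z = 167 + 4·117 = 635
  C = 109 − 661 + 2·(-343) + 3·635 = 667
Comparing — Policy A: C=-989, Policy B: C=659, Policy C: C=667. Lowest is -989 (Policy A).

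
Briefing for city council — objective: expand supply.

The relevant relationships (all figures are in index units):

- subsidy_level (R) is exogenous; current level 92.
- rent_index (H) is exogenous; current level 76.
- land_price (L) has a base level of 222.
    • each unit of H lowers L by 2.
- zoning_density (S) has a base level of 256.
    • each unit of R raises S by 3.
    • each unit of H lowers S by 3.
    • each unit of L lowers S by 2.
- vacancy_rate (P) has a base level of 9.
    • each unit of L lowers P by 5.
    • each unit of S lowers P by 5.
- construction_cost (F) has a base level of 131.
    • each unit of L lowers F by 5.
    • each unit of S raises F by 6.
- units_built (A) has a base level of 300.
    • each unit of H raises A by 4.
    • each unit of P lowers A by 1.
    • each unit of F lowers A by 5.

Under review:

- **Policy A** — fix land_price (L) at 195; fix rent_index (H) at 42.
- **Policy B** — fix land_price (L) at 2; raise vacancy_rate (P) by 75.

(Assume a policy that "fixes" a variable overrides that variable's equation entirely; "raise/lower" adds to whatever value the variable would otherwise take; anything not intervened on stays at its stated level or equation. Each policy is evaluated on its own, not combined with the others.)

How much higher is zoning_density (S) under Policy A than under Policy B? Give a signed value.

-284

Policy A (L := 195, H := 42):
  R = 92
  H = 42
  L = 195
  S = 256 + 3·92 − 3·42 − 2·195 = 16
Policy B (L := 2, P + 75):
  R = 92
  H = 76
  L = 2
  S = 256 + 3·92 − 3·76 − 2·2 = 300
S: 16 − 300 = -284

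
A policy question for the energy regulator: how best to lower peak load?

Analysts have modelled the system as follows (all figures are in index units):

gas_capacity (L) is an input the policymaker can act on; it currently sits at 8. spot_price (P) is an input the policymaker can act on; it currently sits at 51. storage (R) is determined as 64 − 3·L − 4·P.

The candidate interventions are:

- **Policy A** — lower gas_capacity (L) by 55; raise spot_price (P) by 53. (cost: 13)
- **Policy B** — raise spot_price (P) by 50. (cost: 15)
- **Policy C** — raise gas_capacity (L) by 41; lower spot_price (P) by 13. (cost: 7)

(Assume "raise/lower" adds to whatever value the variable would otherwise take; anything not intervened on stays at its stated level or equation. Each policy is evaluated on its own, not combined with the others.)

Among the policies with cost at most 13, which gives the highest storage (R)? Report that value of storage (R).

-211

Policy A (L − 55, P + 53):
  L = 8 − 55 = -47
  P = 51 + 53 = 104
  R = 64 − 3·(-47) − 4·104 = -211
Policy C (L + 41, P − 13):
  L = 8 + 41 = 49
  P = 51 − 13 = 38
  R = 64 − 3·49 − 4·38 = -235
Comparing — Policy A: R=-211, Policy C: R=-235. Highest is -211 (Policy A).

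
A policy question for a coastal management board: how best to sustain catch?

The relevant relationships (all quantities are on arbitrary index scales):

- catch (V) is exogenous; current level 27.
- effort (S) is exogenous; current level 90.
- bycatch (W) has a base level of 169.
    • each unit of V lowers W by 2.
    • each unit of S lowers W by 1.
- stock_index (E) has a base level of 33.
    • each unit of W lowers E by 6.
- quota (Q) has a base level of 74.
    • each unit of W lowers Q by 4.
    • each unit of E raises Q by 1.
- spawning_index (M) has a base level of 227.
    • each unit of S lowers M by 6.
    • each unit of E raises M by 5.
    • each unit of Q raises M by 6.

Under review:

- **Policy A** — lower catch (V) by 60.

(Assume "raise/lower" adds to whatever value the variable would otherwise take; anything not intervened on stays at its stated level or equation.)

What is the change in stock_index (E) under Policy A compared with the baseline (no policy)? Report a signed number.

Baseline:
  V = 27
  S = 90
  W = 169 − 2·27 − 90 = 25
  E = 33 − 6·25 = -117
Policy A (V − 60):
  V = 27 − 60 = -33
  S = 90
  W = 169 − 2·(-33) − 90 = 145
  E = 33 − 6·145 = -837
Change in E: -837 − (-117) = -720

-720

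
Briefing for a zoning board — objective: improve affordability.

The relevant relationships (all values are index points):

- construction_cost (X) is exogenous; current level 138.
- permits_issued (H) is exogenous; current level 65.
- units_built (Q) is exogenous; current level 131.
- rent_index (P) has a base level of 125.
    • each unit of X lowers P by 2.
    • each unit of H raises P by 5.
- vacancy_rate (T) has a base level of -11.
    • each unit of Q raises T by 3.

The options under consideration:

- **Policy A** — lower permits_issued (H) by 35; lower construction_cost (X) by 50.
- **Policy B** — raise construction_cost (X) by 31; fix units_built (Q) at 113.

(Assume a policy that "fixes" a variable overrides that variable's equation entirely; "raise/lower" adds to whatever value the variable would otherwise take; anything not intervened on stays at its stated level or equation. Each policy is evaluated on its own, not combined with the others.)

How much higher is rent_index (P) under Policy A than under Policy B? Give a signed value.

Policy A (H − 35, X − 50):
  X = 138 − 50 = 88
  H = 65 − 35 = 30
  P = 125 − 2·88 + 5·30 = 99
Policy B (X + 31, Q := 113):
  X = 138 + 31 = 169
  H = 65
  P = 125 − 2·169 + 5·65 = 112
P: 99 − 112 = -13

-13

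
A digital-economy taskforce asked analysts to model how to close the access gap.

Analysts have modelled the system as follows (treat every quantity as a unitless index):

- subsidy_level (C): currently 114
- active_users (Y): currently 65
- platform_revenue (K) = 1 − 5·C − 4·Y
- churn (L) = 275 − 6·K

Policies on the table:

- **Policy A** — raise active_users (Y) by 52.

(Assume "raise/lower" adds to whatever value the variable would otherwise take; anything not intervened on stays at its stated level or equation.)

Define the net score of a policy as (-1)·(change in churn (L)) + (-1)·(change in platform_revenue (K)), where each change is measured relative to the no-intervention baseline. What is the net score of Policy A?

-1040

Baseline:
  C = 114
  Y = 65
  K = 1 − 5·114 − 4·65 = -829
  L = 275 − 6·(-829) = 5249
Policy A (Y + 52):
  C = 114
  Y = 65 + 52 = 117
  K = 1 − 5·114 − 4·117 = -1037
  L = 275 − 6·(-1037) = 6497
ΔL = 6497 − 5249 = 1248; ΔK = -1037 − (-829) = -208
Score = (-1)·1248 + (-1)·(-208) = -1040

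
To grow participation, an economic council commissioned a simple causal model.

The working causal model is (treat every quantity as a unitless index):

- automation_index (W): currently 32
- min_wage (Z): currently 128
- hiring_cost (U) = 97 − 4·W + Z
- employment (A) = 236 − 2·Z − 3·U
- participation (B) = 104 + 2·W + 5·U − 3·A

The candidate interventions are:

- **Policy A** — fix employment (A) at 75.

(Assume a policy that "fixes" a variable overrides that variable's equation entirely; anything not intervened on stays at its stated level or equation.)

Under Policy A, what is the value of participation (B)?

Policy A (A := 75):
  W = 32
  Z = 128
  U = 97 − 4·32 + 128 = 97
  A = 75
  B = 104 + 2·32 + 5·97 − 3·75 = 428

428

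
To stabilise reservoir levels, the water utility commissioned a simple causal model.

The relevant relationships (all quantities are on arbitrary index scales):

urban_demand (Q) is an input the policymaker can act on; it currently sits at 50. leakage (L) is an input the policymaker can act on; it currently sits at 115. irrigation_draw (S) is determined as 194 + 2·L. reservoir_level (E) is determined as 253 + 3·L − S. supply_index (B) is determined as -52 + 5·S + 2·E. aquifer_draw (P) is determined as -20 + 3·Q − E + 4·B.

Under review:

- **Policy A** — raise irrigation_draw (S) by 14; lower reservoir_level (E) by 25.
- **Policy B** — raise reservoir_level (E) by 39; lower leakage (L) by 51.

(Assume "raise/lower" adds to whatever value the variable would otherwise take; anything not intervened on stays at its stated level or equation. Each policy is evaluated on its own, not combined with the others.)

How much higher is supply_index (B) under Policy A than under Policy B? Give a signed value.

526

Policy A (S + 14, E − 25):
  L = 115
  S = 194 + 2·115 (+14 from intervention) = 438
  E = 253 + 3·115 − 438 (−25 from intervention) = 135
  B = -52 + 5·438 + 2·135 = 2408
Policy B (E + 39, L − 51):
  L = 115 − 51 = 64
  S = 194 + 2·64 = 322
  E = 253 + 3·64 − 322 (+39 from intervention) = 162
  B = -52 + 5·322 + 2·162 = 1882
B: 2408 − 1882 = 526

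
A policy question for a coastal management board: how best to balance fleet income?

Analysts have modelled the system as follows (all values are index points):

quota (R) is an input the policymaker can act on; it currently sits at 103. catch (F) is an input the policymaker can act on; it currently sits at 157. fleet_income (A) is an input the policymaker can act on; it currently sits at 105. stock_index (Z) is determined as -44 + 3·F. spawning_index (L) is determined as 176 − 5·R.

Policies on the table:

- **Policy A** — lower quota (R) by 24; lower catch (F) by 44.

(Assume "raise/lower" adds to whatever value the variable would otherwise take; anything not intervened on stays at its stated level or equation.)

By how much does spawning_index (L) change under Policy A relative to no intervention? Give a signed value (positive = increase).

120

Baseline:
  R = 103
  L = 176 − 5·103 = -339
Policy A (R − 24, F − 44):
  R = 103 − 24 = 79
  L = 176 − 5·79 = -219
Change in L: -219 − (-339) = 120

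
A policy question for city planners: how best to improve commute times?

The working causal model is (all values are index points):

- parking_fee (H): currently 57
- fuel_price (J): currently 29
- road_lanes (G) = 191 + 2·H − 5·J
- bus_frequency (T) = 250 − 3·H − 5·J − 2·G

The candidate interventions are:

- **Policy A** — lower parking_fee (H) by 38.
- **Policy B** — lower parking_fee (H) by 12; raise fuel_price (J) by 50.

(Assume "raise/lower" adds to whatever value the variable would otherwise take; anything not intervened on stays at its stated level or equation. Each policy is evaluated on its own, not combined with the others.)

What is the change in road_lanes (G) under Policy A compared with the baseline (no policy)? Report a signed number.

-76

Baseline:
  H = 57
  J = 29
  G = 191 + 2·57 − 5·29 = 160
Policy A (H − 38):
  H = 57 − 38 = 19
  J = 29
  G = 191 + 2·19 − 5·29 = 84
Change in G: 84 − 160 = -76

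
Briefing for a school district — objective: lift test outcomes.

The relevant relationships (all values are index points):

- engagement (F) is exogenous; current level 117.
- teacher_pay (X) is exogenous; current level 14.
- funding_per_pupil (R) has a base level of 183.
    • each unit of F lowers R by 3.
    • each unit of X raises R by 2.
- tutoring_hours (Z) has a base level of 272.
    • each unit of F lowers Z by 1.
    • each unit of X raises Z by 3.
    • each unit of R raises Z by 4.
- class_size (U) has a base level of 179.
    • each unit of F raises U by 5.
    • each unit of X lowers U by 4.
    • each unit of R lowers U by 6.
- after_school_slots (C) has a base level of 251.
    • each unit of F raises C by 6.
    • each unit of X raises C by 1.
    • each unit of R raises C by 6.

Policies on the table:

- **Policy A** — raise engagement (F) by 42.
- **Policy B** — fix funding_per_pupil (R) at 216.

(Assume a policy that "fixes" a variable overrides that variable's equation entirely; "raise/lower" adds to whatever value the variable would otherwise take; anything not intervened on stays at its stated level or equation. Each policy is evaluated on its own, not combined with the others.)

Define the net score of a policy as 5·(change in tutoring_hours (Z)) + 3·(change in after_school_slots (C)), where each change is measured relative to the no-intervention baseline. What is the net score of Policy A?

-4242

Baseline:
  F = 117
  X = 14
  R = 183 − 3·117 + 2·14 = -140
  Z = 272 − 117 + 3·14 + 4·(-140) = -363
  C = 251 + 6·117 + 14 + 6·(-140) = 127
Policy A (F + 42):
  F = 117 + 42 = 159
  X = 14
  R = 183 − 3·159 + 2·14 = -266
  Z = 272 − 159 + 3·14 + 4·(-266) = -909
  C = 251 + 6·159 + 14 + 6·(-266) = -377
ΔZ = -909 − (-363) = -546; ΔC = -377 − 127 = -504
Score = 5·(-546) + 3·(-504) = -4242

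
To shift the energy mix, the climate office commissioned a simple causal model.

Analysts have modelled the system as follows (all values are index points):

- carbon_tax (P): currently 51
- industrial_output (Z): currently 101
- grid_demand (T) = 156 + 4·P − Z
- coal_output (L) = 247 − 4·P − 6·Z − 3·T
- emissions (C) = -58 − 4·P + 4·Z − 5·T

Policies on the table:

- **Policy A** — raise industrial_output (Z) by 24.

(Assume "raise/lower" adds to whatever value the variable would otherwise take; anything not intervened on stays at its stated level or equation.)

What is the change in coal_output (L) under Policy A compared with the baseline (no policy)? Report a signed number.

-72

Baseline:
  P = 51
  Z = 101
  T = 156 + 4·51 − 101 = 259
  L = 247 − 4·51 − 6·101 − 3·259 = -1340
Policy A (Z + 24):
  P = 51
  Z = 101 + 24 = 125
  T = 156 + 4·51 − 125 = 235
  L = 247 − 4·51 − 6·125 − 3·235 = -1412
Change in L: -1412 − (-1340) = -72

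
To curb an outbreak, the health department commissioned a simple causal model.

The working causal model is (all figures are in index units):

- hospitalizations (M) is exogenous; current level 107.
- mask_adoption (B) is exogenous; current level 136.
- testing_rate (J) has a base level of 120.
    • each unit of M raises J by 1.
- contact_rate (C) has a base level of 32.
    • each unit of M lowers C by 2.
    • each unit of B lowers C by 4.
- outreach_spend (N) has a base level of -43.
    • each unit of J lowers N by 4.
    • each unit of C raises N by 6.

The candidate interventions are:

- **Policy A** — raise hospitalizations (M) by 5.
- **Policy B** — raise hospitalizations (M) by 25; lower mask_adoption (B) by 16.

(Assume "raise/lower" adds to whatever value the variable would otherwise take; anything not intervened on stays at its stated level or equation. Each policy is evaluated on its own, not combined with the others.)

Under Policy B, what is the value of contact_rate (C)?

Policy B (M + 25, B − 16):
  M = 107 + 25 = 132
  B = 136 − 16 = 120
  C = 32 − 2·132 − 4·120 = -712

-712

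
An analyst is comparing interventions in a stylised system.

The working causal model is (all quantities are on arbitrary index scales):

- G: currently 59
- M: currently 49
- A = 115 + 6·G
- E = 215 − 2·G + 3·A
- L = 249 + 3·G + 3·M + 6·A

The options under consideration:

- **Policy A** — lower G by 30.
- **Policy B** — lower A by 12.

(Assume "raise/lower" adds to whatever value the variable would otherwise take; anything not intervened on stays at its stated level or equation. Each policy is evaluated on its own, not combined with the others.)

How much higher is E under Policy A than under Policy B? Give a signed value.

-444

Policy A (G − 30):
  G = 59 − 30 = 29
  A = 115 + 6·29 = 289
  E = 215 − 2·29 + 3·289 = 1024
Policy B (A − 12):
  G = 59
  A = 115 + 6·59 (−12 from intervention) = 457
  E = 215 − 2·59 + 3·457 = 1468
E: 1024 − 1468 = -444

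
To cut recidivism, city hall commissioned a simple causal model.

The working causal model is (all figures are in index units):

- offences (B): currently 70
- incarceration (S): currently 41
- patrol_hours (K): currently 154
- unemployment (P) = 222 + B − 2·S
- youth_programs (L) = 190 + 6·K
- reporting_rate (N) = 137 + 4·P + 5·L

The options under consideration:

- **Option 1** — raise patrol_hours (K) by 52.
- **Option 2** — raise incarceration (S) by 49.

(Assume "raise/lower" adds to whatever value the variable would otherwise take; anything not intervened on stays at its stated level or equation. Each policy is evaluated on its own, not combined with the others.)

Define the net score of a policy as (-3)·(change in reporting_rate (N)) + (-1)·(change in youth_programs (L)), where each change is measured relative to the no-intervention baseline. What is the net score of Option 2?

Baseline:
  B = 70
  S = 41
  K = 154
  P = 222 + 70 − 2·41 = 210
  L = 190 + 6·154 = 1114
  N = 137 + 4·210 + 5·1114 = 6547
Option 2 (S + 49):
  B = 70
  S = 41 + 49 = 90
  K = 154
  P = 222 + 70 − 2·90 = 112
  L = 190 + 6·154 = 1114
  N = 137 + 4·112 + 5·1114 = 6155
ΔN = 6155 − 6547 = -392; ΔL = 1114 − 1114 = 0
Score = (-3)·(-392) + (-1)·0 = 1176

1176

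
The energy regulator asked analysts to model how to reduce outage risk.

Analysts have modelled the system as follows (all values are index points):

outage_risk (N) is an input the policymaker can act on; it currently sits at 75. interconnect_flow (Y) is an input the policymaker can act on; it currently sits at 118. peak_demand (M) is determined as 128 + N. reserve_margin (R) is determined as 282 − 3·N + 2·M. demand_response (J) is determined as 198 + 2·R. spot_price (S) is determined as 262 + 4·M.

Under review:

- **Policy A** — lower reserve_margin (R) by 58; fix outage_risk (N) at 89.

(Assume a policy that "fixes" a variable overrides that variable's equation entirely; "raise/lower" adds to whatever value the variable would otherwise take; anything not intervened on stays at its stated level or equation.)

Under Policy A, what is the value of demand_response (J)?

Policy A (R − 58, N := 89):
  N = 89
  M = 128 + 89 = 217
  R = 282 − 3·89 + 2·217 (−58 from intervention) = 391
  J = 198 + 2·391 = 980

980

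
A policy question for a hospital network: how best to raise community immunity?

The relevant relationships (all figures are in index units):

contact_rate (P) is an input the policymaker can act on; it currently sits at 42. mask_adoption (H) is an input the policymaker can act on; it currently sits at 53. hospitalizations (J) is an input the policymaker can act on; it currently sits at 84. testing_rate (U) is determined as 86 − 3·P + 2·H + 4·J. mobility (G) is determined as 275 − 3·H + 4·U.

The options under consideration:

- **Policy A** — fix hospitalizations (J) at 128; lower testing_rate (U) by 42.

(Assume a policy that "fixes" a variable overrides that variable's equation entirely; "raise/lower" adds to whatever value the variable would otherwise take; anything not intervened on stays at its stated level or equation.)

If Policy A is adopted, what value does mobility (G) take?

2260

Policy A (J := 128, U − 42):
  P = 42
  H = 53
  J = 128
  U = 86 − 3·42 + 2·53 + 4·128 (−42 from intervention) = 536
  G = 275 − 3·53 + 4·536 = 2260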